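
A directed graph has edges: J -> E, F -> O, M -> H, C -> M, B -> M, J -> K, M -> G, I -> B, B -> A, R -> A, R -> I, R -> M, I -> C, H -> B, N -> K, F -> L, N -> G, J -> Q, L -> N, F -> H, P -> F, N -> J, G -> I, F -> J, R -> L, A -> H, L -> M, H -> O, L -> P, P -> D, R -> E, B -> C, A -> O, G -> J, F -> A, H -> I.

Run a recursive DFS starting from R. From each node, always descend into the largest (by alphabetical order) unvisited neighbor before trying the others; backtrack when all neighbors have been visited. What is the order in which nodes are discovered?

R M H O I C B A G J Q K E L P F D N

Visit R
R → M
M → H
H → O
H → I
I → C
I → B
B → A
M → G
G → J
J → Q
J → K
J → E
R → L
L → P
P → F
P → D
L → N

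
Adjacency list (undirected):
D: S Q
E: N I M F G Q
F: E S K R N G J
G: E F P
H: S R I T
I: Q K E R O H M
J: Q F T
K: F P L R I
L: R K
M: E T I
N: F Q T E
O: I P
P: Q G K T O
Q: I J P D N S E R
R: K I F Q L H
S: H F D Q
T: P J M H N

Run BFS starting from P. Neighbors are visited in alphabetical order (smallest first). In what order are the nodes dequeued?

Visit P; enqueue G, K, O, Q, T → queue [G, K, O, Q, T]
Visit G; enqueue E, F → queue [K, O, Q, T, E, F]
Visit K; enqueue I, L, R → queue [O, Q, T, E, F, I, L, R]
Visit O → queue [Q, T, E, F, I, L, R]
Visit Q; enqueue D, J, N, S → queue [T, E, F, I, L, R, D, J, N, S]
Visit T; enqueue H, M → queue [E, F, I, L, R, D, J, N, S, H, M]
Visit E → queue [F, I, L, R, D, J, N, S, H, M]
Visit F → queue [I, L, R, D, J, N, S, H, M]
Visit I → queue [L, R, D, J, N, S, H, M]
Visit L → queue [R, D, J, N, S, H, M]
Visit R → queue [D, J, N, S, H, M]
Visit D → queue [J, N, S, H, M]
Visit J → queue [N, S, H, M]
Visit N → queue [S, H, M]
Visit S → queue [H, M]
Visit H → queue [M]
Visit M → queue []

P G K O Q T E F I L R D J N S H M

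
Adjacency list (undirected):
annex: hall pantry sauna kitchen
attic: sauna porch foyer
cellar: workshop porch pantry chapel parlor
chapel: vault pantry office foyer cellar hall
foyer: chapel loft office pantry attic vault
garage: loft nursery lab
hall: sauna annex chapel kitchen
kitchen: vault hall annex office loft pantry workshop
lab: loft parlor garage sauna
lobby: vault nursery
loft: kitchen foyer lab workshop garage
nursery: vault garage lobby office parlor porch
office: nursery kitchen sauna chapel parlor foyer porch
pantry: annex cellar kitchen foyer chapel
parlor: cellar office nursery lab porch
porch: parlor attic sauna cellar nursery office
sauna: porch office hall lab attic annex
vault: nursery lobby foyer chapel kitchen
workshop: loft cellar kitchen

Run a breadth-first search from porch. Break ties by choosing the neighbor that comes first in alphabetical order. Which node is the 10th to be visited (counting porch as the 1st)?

Visit porch; enqueue attic, cellar, nursery, office, parlor, sauna → queue [attic, cellar, nursery, office, parlor, sauna]
Visit attic; enqueue foyer → queue [cellar, nursery, office, parlor, sauna, foyer]
Visit cellar; enqueue chapel, pantry, workshop → queue [nursery, office, parlor, sauna, foyer, chapel, pantry, workshop]
Visit nursery; enqueue garage, lobby, vault → queue [office, parlor, sauna, foyer, chapel, pantry, workshop, garage, lobby, vault]
Visit office; enqueue kitchen → queue [parlor, sauna, foyer, chapel, pantry, workshop, garage, lobby, vault, kitchen]
Visit parlor; enqueue lab → queue [sauna, foyer, chapel, pantry, workshop, garage, lobby, vault, kitchen, lab]
Visit sauna; enqueue annex, hall → queue [foyer, chapel, pantry, workshop, garage, lobby, vault, kitchen, lab, annex, hall]
Visit foyer; enqueue loft → queue [chapel, pantry, workshop, garage, lobby, vault, kitchen, lab, annex, hall, loft]
Visit chapel → queue [pantry, workshop, garage, lobby, vault, kitchen, lab, annex, hall, loft]
Visit pantry → queue [workshop, garage, lobby, vault, kitchen, lab, annex, hall, loft]
Visit workshop → queue [garage, lobby, vault, kitchen, lab, annex, hall, loft]
Visit garage → queue [lobby, vault, kitchen, lab, annex, hall, loft]
Visit lobby → queue [vault, kitchen, lab, annex, hall, loft]
Visit vault → queue [kitchen, lab, annex, hall, loft]
Visit kitchen → queue [lab, annex, hall, loft]
Visit lab → queue [annex, hall, loft]
Visit annex → queue [hall, loft]
Visit hall → queue [loft]
Visit loft → queue []

Visit order: porch, attic, cellar, nursery, office, parlor, sauna, foyer, chapel, pantry, workshop, garage, lobby, vault, kitchen, lab, annex, hall, loft

pantry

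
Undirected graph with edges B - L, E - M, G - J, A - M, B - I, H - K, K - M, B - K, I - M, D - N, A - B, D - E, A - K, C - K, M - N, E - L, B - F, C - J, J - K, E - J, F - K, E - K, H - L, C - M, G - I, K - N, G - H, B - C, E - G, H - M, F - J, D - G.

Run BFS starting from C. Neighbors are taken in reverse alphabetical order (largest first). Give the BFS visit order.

Visit C; enqueue M, K, J, B → queue [M, K, J, B]
Visit M; enqueue N, I, H, E, A → queue [K, J, B, N, I, H, E, A]
Visit K; enqueue F → queue [J, B, N, I, H, E, A, F]
Visit J; enqueue G → queue [B, N, I, H, E, A, F, G]
Visit B; enqueue L → queue [N, I, H, E, A, F, G, L]
Visit N; enqueue D → queue [I, H, E, A, F, G, L, D]
Visit I → queue [H, E, A, F, G, L, D]
Visit H → queue [E, A, F, G, L, D]
Visit E → queue [A, F, G, L, D]
Visit A → queue [F, G, L, D]
Visit F → queue [G, L, D]
Visit G → queue [L, D]
Visit L → queue [D]
Visit D → queue []

C M K J B N I H E A F G L D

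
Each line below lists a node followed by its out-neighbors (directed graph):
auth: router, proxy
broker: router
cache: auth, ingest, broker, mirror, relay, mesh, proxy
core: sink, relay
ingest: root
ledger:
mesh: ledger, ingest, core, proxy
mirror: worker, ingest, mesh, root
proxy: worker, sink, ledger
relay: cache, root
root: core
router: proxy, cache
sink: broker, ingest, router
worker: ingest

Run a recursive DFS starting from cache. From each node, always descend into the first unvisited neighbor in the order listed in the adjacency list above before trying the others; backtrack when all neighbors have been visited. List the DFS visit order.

Visit cache
cache → auth
auth → router
router → proxy
proxy → worker
worker → ingest
ingest → root
root → core
core → sink
sink → broker
core → relay
proxy → ledger
cache → mirror
mirror → mesh

cache auth router proxy worker ingest root core sink broker relay ledger mirror mesh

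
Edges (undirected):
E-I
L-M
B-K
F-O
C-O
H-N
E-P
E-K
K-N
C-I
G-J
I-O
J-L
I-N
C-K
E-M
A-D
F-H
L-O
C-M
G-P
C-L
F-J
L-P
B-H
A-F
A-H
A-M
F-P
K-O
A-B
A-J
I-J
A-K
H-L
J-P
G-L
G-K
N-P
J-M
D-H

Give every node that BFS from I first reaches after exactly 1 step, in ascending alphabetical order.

C, E, J, N, O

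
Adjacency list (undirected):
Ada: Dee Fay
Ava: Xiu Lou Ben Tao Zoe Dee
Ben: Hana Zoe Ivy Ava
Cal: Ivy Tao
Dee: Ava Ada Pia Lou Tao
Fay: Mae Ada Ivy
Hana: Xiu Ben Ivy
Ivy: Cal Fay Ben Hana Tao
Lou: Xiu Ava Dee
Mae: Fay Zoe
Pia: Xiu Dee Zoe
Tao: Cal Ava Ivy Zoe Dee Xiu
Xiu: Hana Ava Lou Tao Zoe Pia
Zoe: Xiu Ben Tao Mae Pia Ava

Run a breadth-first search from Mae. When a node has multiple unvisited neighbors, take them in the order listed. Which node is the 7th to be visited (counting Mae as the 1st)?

Ben

Visit Mae; enqueue Fay, Zoe → queue [Fay, Zoe]
Visit Fay; enqueue Ada, Ivy → queue [Zoe, Ada, Ivy]
Visit Zoe; enqueue Xiu, Ben, Tao, Pia, Ava → queue [Ada, Ivy, Xiu, Ben, Tao, Pia, Ava]
Visit Ada; enqueue Dee → queue [Ivy, Xiu, Ben, Tao, Pia, Ava, Dee]
Visit Ivy; enqueue Cal, Hana → queue [Xiu, Ben, Tao, Pia, Ava, Dee, Cal, Hana]
Visit Xiu; enqueue Lou → queue [Ben, Tao, Pia, Ava, Dee, Cal, Hana, Lou]
Visit Ben → queue [Tao, Pia, Ava, Dee, Cal, Hana, Lou]
Visit Tao → queue [Pia, Ava, Dee, Cal, Hana, Lou]
Visit Pia → queue [Ava, Dee, Cal, Hana, Lou]
Visit Ava → queue [Dee, Cal, Hana, Lou]
Visit Dee → queue [Cal, Hana, Lou]
Visit Cal → queue [Hana, Lou]
Visit Hana → queue [Lou]
Visit Lou → queue []

Visit order: Mae, Fay, Zoe, Ada, Ivy, Xiu, Ben, Tao, Pia, Ava, Dee, Cal, Hana, Lou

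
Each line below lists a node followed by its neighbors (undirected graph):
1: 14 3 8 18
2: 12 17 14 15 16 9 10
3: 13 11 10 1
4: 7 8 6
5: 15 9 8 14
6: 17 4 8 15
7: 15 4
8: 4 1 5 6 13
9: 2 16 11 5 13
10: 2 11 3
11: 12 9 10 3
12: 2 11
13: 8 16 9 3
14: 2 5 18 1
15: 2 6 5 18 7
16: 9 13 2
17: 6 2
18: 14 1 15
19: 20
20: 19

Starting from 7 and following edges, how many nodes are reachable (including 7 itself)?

18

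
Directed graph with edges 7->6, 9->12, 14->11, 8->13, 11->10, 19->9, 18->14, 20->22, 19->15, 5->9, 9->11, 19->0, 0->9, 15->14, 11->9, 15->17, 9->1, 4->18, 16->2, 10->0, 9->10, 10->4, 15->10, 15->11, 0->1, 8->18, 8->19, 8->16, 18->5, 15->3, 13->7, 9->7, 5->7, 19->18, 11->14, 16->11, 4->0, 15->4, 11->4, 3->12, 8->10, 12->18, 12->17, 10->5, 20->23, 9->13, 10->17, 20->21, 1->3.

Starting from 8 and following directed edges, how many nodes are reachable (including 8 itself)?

20

BFS from 8 visits: 8, 19, 18, 16, 13, 10, 15, 9, 0, 14, 5, 11, 2, 7, 17, 4, 3, 12, 1, 6
Reachable nodes: 20 of 24 total.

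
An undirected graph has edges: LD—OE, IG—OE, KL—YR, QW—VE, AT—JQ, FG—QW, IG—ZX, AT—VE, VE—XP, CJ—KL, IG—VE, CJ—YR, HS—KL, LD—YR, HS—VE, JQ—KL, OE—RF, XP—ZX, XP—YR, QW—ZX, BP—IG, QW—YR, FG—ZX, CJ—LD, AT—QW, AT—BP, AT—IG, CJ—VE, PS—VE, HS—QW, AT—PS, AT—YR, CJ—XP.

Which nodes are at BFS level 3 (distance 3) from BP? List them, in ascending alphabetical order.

CJ, FG, HS, KL, LD, RF, XP

Level 0: BP
Level 1: AT, IG
Level 2: JQ, OE, PS, QW, VE, YR, ZX
Level 3: CJ, FG, HS, KL, LD, RF, XP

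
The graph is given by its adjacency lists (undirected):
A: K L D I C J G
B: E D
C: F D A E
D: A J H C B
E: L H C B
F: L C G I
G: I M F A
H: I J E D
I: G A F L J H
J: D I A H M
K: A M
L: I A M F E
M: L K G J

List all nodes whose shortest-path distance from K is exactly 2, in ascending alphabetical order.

Level 0: K
Level 1: A, M
Level 2: C, D, G, I, J, L
Level 3: B, E, F, H

C, D, G, I, J, L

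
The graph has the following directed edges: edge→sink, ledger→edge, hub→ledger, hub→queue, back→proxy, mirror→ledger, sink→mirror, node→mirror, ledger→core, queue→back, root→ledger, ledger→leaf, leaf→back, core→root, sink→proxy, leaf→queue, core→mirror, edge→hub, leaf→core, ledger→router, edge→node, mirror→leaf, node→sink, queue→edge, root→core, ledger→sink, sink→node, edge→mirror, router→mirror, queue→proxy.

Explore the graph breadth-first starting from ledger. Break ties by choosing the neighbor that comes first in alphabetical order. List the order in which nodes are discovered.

Visit ledger; enqueue core, edge, leaf, router, sink → queue [core, edge, leaf, router, sink]
Visit core; enqueue mirror, root → queue [edge, leaf, router, sink, mirror, root]
Visit edge; enqueue hub, node → queue [leaf, router, sink, mirror, root, hub, node]
Visit leaf; enqueue back, queue → queue [router, sink, mirror, root, hub, node, back, queue]
Visit router → queue [sink, mirror, root, hub, node, back, queue]
Visit sink; enqueue proxy → queue [mirror, root, hub, node, back, queue, proxy]
Visit mirror → queue [root, hub, node, back, queue, proxy]
Visit root → queue [hub, node, back, queue, proxy]
Visit hub → queue [node, back, queue, proxy]
Visit node → queue [back, queue, proxy]
Visit back → queue [queue, proxy]
Visit queue → queue [proxy]
Visit proxy → queue []

ledger, core, edge, leaf, router, sink, mirror, root, hub, node, back, queue, proxy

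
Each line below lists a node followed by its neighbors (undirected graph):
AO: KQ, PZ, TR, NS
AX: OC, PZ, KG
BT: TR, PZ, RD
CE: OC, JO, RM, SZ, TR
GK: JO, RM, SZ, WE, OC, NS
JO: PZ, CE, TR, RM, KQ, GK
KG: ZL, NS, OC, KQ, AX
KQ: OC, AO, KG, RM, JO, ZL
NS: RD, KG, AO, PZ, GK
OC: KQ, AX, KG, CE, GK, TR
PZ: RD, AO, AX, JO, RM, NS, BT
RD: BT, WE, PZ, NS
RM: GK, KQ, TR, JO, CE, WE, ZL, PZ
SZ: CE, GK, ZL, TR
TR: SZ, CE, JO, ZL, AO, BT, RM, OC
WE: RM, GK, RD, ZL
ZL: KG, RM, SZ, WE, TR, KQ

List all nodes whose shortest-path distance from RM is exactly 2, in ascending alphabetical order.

Level 0: RM
Level 1: CE, GK, JO, KQ, PZ, TR, WE, ZL
Level 2: AO, AX, BT, KG, NS, OC, RD, SZ

AO, AX, BT, KG, NS, OC, RD, SZ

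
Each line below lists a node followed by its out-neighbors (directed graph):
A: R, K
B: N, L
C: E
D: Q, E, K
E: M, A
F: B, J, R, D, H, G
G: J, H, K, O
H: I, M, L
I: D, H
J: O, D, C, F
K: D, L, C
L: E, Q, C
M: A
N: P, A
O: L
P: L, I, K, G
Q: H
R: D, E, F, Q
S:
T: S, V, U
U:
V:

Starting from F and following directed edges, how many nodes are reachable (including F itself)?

18

BFS from F visits: F, B, J, R, D, H, G, N, L, O, C, E, Q, K, I, M, P, A
Reachable nodes: 18 of 22 total.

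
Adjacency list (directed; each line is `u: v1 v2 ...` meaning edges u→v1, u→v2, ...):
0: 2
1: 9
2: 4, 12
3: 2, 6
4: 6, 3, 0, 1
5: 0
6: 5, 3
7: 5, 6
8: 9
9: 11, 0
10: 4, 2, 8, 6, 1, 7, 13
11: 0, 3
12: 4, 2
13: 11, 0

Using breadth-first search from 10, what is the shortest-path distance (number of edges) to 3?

2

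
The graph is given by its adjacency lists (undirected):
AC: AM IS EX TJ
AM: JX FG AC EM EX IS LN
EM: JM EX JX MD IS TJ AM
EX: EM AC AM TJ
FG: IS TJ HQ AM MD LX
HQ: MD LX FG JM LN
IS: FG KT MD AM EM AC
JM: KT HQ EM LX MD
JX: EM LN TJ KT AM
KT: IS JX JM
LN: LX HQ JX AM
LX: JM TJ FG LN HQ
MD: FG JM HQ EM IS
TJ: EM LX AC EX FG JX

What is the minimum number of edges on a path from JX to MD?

2

Level 0: JX
Level 1: AM, EM, KT, LN, TJ
Level 2: AC, EX, FG, HQ, IS, JM, LX, MD
MD first appears at level 2.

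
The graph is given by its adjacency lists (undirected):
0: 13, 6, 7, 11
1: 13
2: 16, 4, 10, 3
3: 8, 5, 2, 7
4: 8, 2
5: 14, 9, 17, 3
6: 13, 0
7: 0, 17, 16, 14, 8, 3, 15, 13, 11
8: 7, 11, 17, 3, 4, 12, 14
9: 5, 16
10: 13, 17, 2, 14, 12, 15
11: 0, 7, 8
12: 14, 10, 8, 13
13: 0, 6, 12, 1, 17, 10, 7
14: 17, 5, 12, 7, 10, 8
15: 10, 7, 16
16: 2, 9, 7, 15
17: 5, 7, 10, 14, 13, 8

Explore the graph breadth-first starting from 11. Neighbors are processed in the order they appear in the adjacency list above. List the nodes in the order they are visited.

11 → 0 → 7 → 8 → 13 → 6 → 17 → 16 → 14 → 3 → 15 → 4 → 12 → 1 → 10 → 5 → 2 → 9

Visit 11; enqueue 0, 7, 8 → queue [0, 7, 8]
Visit 0; enqueue 13, 6 → queue [7, 8, 13, 6]
Visit 7; enqueue 17, 16, 14, 3, 15 → queue [8, 13, 6, 17, 16, 14, 3, 15]
Visit 8; enqueue 4, 12 → queue [13, 6, 17, 16, 14, 3, 15, 4, 12]
Visit 13; enqueue 1, 10 → queue [6, 17, 16, 14, 3, 15, 4, 12, 1, 10]
Visit 6 → queue [17, 16, 14, 3, 15, 4, 12, 1, 10]
Visit 17; enqueue 5 → queue [16, 14, 3, 15, 4, 12, 1, 10, 5]
Visit 16; enqueue 2, 9 → queue [14, 3, 15, 4, 12, 1, 10, 5, 2, 9]
Visit 14 → queue [3, 15, 4, 12, 1, 10, 5, 2, 9]
Visit 3 → queue [15, 4, 12, 1, 10, 5, 2, 9]
Visit 15 → queue [4, 12, 1, 10, 5, 2, 9]
Visit 4 → queue [12, 1, 10, 5, 2, 9]
Visit 12 → queue [1, 10, 5, 2, 9]
Visit 1 → queue [10, 5, 2, 9]
Visit 10 → queue [5, 2, 9]
Visit 5 → queue [2, 9]
Visit 2 → queue [9]
Visit 9 → queue []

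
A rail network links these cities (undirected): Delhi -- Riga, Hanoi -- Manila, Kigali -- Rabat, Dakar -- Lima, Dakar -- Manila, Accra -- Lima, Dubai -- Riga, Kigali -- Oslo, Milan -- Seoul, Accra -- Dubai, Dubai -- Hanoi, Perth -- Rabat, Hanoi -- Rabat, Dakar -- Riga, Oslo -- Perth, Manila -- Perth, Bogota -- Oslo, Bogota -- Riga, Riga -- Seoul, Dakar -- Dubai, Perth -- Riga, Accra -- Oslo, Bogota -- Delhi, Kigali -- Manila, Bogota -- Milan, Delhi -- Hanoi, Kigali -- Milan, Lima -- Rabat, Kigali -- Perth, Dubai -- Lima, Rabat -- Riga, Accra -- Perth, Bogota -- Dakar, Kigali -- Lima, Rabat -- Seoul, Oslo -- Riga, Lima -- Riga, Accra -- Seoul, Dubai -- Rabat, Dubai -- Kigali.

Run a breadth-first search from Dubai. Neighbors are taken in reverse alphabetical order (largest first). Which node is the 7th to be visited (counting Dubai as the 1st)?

Dakar

Visit Dubai; enqueue Riga, Rabat, Lima, Kigali, Hanoi, Dakar, Accra → queue [Riga, Rabat, Lima, Kigali, Hanoi, Dakar, Accra]
Visit Riga; enqueue Seoul, Perth, Oslo, Delhi, Bogota → queue [Rabat, Lima, Kigali, Hanoi, Dakar, Accra, Seoul, Perth, Oslo, Delhi, Bogota]
Visit Rabat → queue [Lima, Kigali, Hanoi, Dakar, Accra, Seoul, Perth, Oslo, Delhi, Bogota]
Visit Lima → queue [Kigali, Hanoi, Dakar, Accra, Seoul, Perth, Oslo, Delhi, Bogota]
Visit Kigali; enqueue Milan, Manila → queue [Hanoi, Dakar, Accra, Seoul, Perth, Oslo, Delhi, Bogota, Milan, Manila]
Visit Hanoi → queue [Dakar, Accra, Seoul, Perth, Oslo, Delhi, Bogota, Milan, Manila]
Visit Dakar → queue [Accra, Seoul, Perth, Oslo, Delhi, Bogota, Milan, Manila]
Visit Accra → queue [Seoul, Perth, Oslo, Delhi, Bogota, Milan, Manila]
Visit Seoul → queue [Perth, Oslo, Delhi, Bogota, Milan, Manila]
Visit Perth → queue [Oslo, Delhi, Bogota, Milan, Manila]
Visit Oslo → queue [Delhi, Bogota, Milan, Manila]
Visit Delhi → queue [Bogota, Milan, Manila]
Visit Bogota → queue [Milan, Manila]
Visit Milan → queue [Manila]
Visit Manila → queue []

Visit order: Dubai, Riga, Rabat, Lima, Kigali, Hanoi, Dakar, Accra, Seoul, Perth, Oslo, Delhi, Bogota, Milan, Manila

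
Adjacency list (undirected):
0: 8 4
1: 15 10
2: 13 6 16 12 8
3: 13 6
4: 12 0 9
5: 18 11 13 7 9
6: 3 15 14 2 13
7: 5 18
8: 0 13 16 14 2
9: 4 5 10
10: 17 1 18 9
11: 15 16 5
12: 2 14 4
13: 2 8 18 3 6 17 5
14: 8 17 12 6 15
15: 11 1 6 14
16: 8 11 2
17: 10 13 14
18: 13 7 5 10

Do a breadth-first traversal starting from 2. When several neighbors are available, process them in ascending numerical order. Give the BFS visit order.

Visit 2; enqueue 6, 8, 12, 13, 16 → queue [6, 8, 12, 13, 16]
Visit 6; enqueue 3, 14, 15 → queue [8, 12, 13, 16, 3, 14, 15]
Visit 8; enqueue 0 → queue [12, 13, 16, 3, 14, 15, 0]
Visit 12; enqueue 4 → queue [13, 16, 3, 14, 15, 0, 4]
Visit 13; enqueue 5, 17, 18 → queue [16, 3, 14, 15, 0, 4, 5, 17, 18]
Visit 16; enqueue 11 → queue [3, 14, 15, 0, 4, 5, 17, 18, 11]
Visit 3 → queue [14, 15, 0, 4, 5, 17, 18, 11]
Visit 14 → queue [15, 0, 4, 5, 17, 18, 11]
Visit 15; enqueue 1 → queue [0, 4, 5, 17, 18, 11, 1]
Visit 0 → queue [4, 5, 17, 18, 11, 1]
Visit 4; enqueue 9 → queue [5, 17, 18, 11, 1, 9]
Visit 5; enqueue 7 → queue [17, 18, 11, 1, 9, 7]
Visit 17; enqueue 10 → queue [18, 11, 1, 9, 7, 10]
Visit 18 → queue [11, 1, 9, 7, 10]
Visit 11 → queue [1, 9, 7, 10]
Visit 1 → queue [9, 7, 10]
Visit 9 → queue [7, 10]
Visit 7 → queue [10]
Visit 10 → queue []

2 -> 6 -> 8 -> 12 -> 13 -> 16 -> 3 -> 14 -> 15 -> 0 -> 4 -> 5 -> 17 -> 18 -> 11 -> 1 -> 9 -> 7 -> 10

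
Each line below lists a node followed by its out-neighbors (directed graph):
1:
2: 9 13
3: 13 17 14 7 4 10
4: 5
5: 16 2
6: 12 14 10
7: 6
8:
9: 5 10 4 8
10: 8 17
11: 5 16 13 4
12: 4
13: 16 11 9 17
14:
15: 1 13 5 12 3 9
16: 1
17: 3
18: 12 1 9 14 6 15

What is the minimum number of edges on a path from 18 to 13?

Level 0: 18
Level 1: 1, 6, 9, 12, 14, 15
Level 2: 3, 4, 5, 8, 10, 13
Level 3: 2, 7, 11, 16, 17
13 first appears at level 2.

2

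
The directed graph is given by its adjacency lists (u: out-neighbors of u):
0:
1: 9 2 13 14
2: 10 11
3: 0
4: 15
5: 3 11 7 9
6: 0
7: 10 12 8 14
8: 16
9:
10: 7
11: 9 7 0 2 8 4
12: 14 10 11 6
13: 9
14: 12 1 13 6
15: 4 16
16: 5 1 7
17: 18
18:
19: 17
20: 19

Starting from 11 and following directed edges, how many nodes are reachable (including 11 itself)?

17

BFS from 11 visits: 11, 9, 7, 0, 2, 8, 4, 10, 12, 14, 16, 15, 6, 1, 13, 5, 3
Reachable nodes: 17 of 21 total.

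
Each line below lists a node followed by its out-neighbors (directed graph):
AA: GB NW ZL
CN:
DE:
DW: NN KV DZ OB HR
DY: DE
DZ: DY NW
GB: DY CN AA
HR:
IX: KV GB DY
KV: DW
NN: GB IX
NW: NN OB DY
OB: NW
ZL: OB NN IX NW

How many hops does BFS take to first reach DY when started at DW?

2

Level 0: DW
Level 1: DZ, HR, KV, NN, OB
Level 2: DY, GB, IX, NW
Level 3: AA, CN, DE
Level 4: ZL
DY first appears at level 2.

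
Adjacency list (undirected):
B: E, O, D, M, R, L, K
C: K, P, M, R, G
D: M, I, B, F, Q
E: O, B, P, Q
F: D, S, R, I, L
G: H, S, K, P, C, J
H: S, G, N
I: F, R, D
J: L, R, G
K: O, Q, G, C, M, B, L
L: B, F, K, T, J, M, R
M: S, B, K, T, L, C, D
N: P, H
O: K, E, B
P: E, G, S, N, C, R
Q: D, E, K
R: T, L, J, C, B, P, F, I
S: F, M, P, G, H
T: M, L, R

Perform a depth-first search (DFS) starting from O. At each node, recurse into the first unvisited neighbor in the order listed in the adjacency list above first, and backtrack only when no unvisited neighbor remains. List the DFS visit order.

O -> K -> Q -> D -> M -> S -> F -> R -> T -> L -> B -> E -> P -> G -> H -> N -> C -> J -> I

Visit O
O → K
K → Q
Q → D
D → M
M → S
S → F
F → R
R → T
T → L
L → B
B → E
E → P
P → G
G → H
H → N
G → C
G → J
R → I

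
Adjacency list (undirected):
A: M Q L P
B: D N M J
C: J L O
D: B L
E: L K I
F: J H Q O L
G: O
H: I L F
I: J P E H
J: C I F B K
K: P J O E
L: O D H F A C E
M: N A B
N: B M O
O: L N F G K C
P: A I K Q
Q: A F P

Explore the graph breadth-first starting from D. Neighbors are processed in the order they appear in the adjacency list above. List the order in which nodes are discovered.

D, B, L, N, M, J, O, H, F, A, C, E, I, K, G, Q, P

Visit D; enqueue B, L → queue [B, L]
Visit B; enqueue N, M, J → queue [L, N, M, J]
Visit L; enqueue O, H, F, A, C, E → queue [N, M, J, O, H, F, A, C, E]
Visit N → queue [M, J, O, H, F, A, C, E]
Visit M → queue [J, O, H, F, A, C, E]
Visit J; enqueue I, K → queue [O, H, F, A, C, E, I, K]
Visit O; enqueue G → queue [H, F, A, C, E, I, K, G]
Visit H → queue [F, A, C, E, I, K, G]
Visit F; enqueue Q → queue [A, C, E, I, K, G, Q]
Visit A; enqueue P → queue [C, E, I, K, G, Q, P]
Visit C → queue [E, I, K, G, Q, P]
Visit E → queue [I, K, G, Q, P]
Visit I → queue [K, G, Q, P]
Visit K → queue [G, Q, P]
Visit G → queue [Q, P]
Visit Q → queue [P]
Visit P → queue []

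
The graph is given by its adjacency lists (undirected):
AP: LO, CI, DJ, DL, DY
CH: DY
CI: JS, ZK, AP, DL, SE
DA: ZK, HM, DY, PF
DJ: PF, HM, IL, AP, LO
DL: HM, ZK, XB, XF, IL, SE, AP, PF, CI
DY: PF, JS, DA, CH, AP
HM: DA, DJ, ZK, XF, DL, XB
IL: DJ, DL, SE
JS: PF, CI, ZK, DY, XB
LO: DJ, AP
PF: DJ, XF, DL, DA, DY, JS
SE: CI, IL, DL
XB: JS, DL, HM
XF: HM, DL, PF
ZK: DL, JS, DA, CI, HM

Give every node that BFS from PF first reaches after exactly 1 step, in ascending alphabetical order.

Level 0: PF
Level 1: DA, DJ, DL, DY, JS, XF
Level 2: AP, CH, CI, HM, IL, LO, SE, XB, ZK

DA, DJ, DL, DY, JS, XF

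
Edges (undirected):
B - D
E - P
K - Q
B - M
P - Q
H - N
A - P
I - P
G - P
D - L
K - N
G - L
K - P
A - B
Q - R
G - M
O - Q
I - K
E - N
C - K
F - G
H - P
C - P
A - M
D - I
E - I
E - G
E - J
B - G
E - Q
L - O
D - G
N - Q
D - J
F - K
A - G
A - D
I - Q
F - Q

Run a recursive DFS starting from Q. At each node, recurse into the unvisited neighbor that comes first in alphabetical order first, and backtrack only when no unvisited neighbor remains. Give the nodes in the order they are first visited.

Visit Q
Q → E
E → G
G → A
A → B
B → D
D → I
I → K
K → C
C → P
P → H
H → N
K → F
D → J
D → L
L → O
B → M
Q → R

Q -> E -> G -> A -> B -> D -> I -> K -> C -> P -> H -> N -> F -> J -> L -> O -> M -> R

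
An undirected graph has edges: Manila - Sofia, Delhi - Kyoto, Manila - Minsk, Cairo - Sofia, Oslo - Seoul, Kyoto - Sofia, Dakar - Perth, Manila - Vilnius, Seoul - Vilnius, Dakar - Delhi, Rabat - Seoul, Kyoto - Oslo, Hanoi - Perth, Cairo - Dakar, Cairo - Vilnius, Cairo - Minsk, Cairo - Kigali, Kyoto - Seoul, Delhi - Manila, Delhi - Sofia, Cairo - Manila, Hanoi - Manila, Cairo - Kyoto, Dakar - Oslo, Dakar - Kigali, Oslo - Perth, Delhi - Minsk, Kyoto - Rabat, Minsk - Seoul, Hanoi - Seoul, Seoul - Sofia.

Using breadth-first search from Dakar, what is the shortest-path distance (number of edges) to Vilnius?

Level 0: Dakar
Level 1: Cairo, Delhi, Kigali, Oslo, Perth
Level 2: Hanoi, Kyoto, Manila, Minsk, Seoul, Sofia, Vilnius
Level 3: Rabat
Vilnius first appears at level 2.

2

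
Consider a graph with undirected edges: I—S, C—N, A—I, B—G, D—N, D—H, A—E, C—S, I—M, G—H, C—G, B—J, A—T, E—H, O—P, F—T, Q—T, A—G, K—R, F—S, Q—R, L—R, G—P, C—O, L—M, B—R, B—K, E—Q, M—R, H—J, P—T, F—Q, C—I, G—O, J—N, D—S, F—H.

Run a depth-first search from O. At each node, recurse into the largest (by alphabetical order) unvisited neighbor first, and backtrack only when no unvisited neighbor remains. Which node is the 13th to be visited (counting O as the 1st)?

Visit O
O → P
P → T
T → Q
Q → R
R → M
M → L
M → I
I → S
S → F
F → H
H → J
J → N
N → D
N → C
C → G
G → B
B → K
G → A
A → E

Visit order: O, P, T, Q, R, M, L, I, S, F, H, J, N, D, C, G, B, K, A, E

N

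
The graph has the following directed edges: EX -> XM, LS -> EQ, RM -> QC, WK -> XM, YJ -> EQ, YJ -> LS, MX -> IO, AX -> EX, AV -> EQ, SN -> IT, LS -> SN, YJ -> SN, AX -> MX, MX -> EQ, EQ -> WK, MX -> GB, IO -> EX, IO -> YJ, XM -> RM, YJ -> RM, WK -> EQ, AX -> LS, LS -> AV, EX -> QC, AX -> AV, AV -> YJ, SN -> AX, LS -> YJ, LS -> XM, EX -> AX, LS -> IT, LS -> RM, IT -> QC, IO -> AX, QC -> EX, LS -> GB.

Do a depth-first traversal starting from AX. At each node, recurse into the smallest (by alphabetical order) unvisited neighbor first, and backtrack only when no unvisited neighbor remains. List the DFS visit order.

Visit AX
AX → AV
AV → EQ
EQ → WK
WK → XM
XM → RM
RM → QC
QC → EX
AV → YJ
YJ → LS
LS → GB
LS → IT
LS → SN
AX → MX
MX → IO

AX, AV, EQ, WK, XM, RM, QC, EX, YJ, LS, GB, IT, SN, MX, IO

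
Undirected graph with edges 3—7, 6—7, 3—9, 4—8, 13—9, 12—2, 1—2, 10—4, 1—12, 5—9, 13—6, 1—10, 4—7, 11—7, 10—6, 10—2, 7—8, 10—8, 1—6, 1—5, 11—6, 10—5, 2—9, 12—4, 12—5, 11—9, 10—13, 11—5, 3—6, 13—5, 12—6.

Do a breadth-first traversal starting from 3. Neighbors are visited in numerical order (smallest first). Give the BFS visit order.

3, 6, 7, 9, 1, 10, 11, 12, 13, 4, 8, 2, 5

Visit 3; enqueue 6, 7, 9 → queue [6, 7, 9]
Visit 6; enqueue 1, 10, 11, 12, 13 → queue [7, 9, 1, 10, 11, 12, 13]
Visit 7; enqueue 4, 8 → queue [9, 1, 10, 11, 12, 13, 4, 8]
Visit 9; enqueue 2, 5 → queue [1, 10, 11, 12, 13, 4, 8, 2, 5]
Visit 1 → queue [10, 11, 12, 13, 4, 8, 2, 5]
Visit 10 → queue [11, 12, 13, 4, 8, 2, 5]
Visit 11 → queue [12, 13, 4, 8, 2, 5]
Visit 12 → queue [13, 4, 8, 2, 5]
Visit 13 → queue [4, 8, 2, 5]
Visit 4 → queue [8, 2, 5]
Visit 8 → queue [2, 5]
Visit 2 → queue [5]
Visit 5 → queue []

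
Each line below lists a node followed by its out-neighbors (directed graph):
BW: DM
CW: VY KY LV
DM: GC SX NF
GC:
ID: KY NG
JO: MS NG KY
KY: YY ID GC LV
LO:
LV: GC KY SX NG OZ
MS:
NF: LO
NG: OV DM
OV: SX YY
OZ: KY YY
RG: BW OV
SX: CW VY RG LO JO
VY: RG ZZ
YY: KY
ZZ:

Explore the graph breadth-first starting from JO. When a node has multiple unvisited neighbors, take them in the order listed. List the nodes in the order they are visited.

Visit JO; enqueue MS, NG, KY → queue [MS, NG, KY]
Visit MS → queue [NG, KY]
Visit NG; enqueue OV, DM → queue [KY, OV, DM]
Visit KY; enqueue YY, ID, GC, LV → queue [OV, DM, YY, ID, GC, LV]
Visit OV; enqueue SX → queue [DM, YY, ID, GC, LV, SX]
Visit DM; enqueue NF → queue [YY, ID, GC, LV, SX, NF]
Visit YY → queue [ID, GC, LV, SX, NF]
Visit ID → queue [GC, LV, SX, NF]
Visit GC → queue [LV, SX, NF]
Visit LV; enqueue OZ → queue [SX, NF, OZ]
Visit SX; enqueue CW, VY, RG, LO → queue [NF, OZ, CW, VY, RG, LO]
Visit NF → queue [OZ, CW, VY, RG, LO]
Visit OZ → queue [CW, VY, RG, LO]
Visit CW → queue [VY, RG, LO]
Visit VY; enqueue ZZ → queue [RG, LO, ZZ]
Visit RG; enqueue BW → queue [LO, ZZ, BW]
Visit LO → queue [ZZ, BW]
Visit ZZ → queue [BW]
Visit BW → queue []

JO → MS → NG → KY → OV → DM → YY → ID → GC → LV → SX → NF → OZ → CW → VY → RG → LO → ZZ → BW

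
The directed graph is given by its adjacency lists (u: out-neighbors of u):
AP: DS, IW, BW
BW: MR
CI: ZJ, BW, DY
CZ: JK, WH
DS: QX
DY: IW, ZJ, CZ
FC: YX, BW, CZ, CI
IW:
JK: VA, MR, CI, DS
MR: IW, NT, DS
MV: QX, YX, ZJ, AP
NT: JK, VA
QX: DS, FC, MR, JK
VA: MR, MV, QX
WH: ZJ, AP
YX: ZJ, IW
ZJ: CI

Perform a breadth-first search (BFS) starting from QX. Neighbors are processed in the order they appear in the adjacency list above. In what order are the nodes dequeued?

QX, DS, FC, MR, JK, YX, BW, CZ, CI, IW, NT, VA, ZJ, WH, DY, MV, AP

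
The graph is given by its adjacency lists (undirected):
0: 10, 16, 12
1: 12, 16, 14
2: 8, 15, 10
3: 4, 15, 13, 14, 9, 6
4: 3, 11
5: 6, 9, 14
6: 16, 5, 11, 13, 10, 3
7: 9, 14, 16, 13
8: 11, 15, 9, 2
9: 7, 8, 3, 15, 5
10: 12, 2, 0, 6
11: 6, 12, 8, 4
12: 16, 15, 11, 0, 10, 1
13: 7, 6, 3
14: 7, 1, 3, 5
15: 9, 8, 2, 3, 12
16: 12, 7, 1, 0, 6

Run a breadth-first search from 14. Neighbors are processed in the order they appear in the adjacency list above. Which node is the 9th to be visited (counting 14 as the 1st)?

Visit 14; enqueue 7, 1, 3, 5 → queue [7, 1, 3, 5]
Visit 7; enqueue 9, 16, 13 → queue [1, 3, 5, 9, 16, 13]
Visit 1; enqueue 12 → queue [3, 5, 9, 16, 13, 12]
Visit 3; enqueue 4, 15, 6 → queue [5, 9, 16, 13, 12, 4, 15, 6]
Visit 5 → queue [9, 16, 13, 12, 4, 15, 6]
Visit 9; enqueue 8 → queue [16, 13, 12, 4, 15, 6, 8]
Visit 16; enqueue 0 → queue [13, 12, 4, 15, 6, 8, 0]
Visit 13 → queue [12, 4, 15, 6, 8, 0]
Visit 12; enqueue 11, 10 → queue [4, 15, 6, 8, 0, 11, 10]
Visit 4 → queue [15, 6, 8, 0, 11, 10]
Visit 15; enqueue 2 → queue [6, 8, 0, 11, 10, 2]
Visit 6 → queue [8, 0, 11, 10, 2]
Visit 8 → queue [0, 11, 10, 2]
Visit 0 → queue [11, 10, 2]
Visit 11 → queue [10, 2]
Visit 10 → queue [2]
Visit 2 → queue []

Visit order: 14, 7, 1, 3, 5, 9, 16, 13, 12, 4, 15, 6, 8, 0, 11, 10, 2

12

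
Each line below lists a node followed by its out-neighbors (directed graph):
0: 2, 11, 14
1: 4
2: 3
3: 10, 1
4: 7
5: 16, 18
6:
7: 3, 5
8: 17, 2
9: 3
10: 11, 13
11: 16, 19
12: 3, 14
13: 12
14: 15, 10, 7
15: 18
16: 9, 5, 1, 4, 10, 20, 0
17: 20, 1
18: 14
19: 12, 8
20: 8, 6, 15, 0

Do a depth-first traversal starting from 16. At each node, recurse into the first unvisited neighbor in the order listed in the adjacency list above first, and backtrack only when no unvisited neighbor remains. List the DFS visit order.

Visit 16
16 → 9
9 → 3
3 → 10
10 → 11
11 → 19
19 → 12
12 → 14
14 → 15
15 → 18
14 → 7
7 → 5
19 → 8
8 → 17
17 → 20
20 → 6
20 → 0
0 → 2
17 → 1
1 → 4
10 → 13

16, 9, 3, 10, 11, 19, 12, 14, 15, 18, 7, 5, 8, 17, 20, 6, 0, 2, 1, 4, 13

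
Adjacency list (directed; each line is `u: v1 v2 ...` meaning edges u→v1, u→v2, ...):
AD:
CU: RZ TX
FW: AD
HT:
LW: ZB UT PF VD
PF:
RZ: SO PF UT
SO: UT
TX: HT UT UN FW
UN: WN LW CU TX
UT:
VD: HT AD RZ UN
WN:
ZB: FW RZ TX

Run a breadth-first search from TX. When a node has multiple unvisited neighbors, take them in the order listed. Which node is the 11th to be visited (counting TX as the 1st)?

Visit TX; enqueue HT, UT, UN, FW → queue [HT, UT, UN, FW]
Visit HT → queue [UT, UN, FW]
Visit UT → queue [UN, FW]
Visit UN; enqueue WN, LW, CU → queue [FW, WN, LW, CU]
Visit FW; enqueue AD → queue [WN, LW, CU, AD]
Visit WN → queue [LW, CU, AD]
Visit LW; enqueue ZB, PF, VD → queue [CU, AD, ZB, PF, VD]
Visit CU; enqueue RZ → queue [AD, ZB, PF, VD, RZ]
Visit AD → queue [ZB, PF, VD, RZ]
Visit ZB → queue [PF, VD, RZ]
Visit PF → queue [VD, RZ]
Visit VD → queue [RZ]
Visit RZ; enqueue SO → queue [SO]
Visit SO → queue []

Visit order: TX, HT, UT, UN, FW, WN, LW, CU, AD, ZB, PF, VD, RZ, SO

PF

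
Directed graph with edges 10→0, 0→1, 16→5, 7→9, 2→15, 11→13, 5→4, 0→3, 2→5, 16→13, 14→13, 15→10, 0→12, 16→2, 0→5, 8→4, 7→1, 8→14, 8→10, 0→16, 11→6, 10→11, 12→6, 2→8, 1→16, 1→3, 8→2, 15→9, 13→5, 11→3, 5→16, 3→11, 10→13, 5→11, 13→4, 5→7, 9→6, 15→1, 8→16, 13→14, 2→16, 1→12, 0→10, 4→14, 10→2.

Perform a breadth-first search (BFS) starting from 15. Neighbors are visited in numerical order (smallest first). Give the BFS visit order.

Visit 15; enqueue 1, 9, 10 → queue [1, 9, 10]
Visit 1; enqueue 3, 12, 16 → queue [9, 10, 3, 12, 16]
Visit 9; enqueue 6 → queue [10, 3, 12, 16, 6]
Visit 10; enqueue 0, 2, 11, 13 → queue [3, 12, 16, 6, 0, 2, 11, 13]
Visit 3 → queue [12, 16, 6, 0, 2, 11, 13]
Visit 12 → queue [16, 6, 0, 2, 11, 13]
Visit 16; enqueue 5 → queue [6, 0, 2, 11, 13, 5]
Visit 6 → queue [0, 2, 11, 13, 5]
Visit 0 → queue [2, 11, 13, 5]
Visit 2; enqueue 8 → queue [11, 13, 5, 8]
Visit 11 → queue [13, 5, 8]
Visit 13; enqueue 4, 14 → queue [5, 8, 4, 14]
Visit 5; enqueue 7 → queue [8, 4, 14, 7]
Visit 8 → queue [4, 14, 7]
Visit 4 → queue [14, 7]
Visit 14 → queue [7]
Visit 7 → queue []

15 1 9 10 3 12 16 6 0 2 11 13 5 8 4 14 7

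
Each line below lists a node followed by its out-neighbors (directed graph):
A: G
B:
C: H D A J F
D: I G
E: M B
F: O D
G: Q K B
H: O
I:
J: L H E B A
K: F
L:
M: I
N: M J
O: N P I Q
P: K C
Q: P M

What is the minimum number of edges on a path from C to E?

2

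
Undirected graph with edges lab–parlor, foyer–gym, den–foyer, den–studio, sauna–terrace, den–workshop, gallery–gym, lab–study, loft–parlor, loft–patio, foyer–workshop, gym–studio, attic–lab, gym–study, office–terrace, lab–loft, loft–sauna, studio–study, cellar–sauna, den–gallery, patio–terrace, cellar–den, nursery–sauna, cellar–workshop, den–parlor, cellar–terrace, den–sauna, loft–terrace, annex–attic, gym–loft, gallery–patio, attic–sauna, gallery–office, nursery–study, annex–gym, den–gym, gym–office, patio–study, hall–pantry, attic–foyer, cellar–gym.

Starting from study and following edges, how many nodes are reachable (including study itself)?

18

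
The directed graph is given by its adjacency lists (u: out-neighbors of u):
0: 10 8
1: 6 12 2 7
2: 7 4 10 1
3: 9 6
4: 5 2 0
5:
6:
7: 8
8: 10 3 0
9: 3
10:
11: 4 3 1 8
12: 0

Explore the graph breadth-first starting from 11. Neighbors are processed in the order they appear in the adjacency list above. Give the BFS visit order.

11 -> 4 -> 3 -> 1 -> 8 -> 5 -> 2 -> 0 -> 9 -> 6 -> 12 -> 7 -> 10

Visit 11; enqueue 4, 3, 1, 8 → queue [4, 3, 1, 8]
Visit 4; enqueue 5, 2, 0 → queue [3, 1, 8, 5, 2, 0]
Visit 3; enqueue 9, 6 → queue [1, 8, 5, 2, 0, 9, 6]
Visit 1; enqueue 12, 7 → queue [8, 5, 2, 0, 9, 6, 12, 7]
Visit 8; enqueue 10 → queue [5, 2, 0, 9, 6, 12, 7, 10]
Visit 5 → queue [2, 0, 9, 6, 12, 7, 10]
Visit 2 → queue [0, 9, 6, 12, 7, 10]
Visit 0 → queue [9, 6, 12, 7, 10]
Visit 9 → queue [6, 12, 7, 10]
Visit 6 → queue [12, 7, 10]
Visit 12 → queue [7, 10]
Visit 7 → queue [10]
Visit 10 → queue []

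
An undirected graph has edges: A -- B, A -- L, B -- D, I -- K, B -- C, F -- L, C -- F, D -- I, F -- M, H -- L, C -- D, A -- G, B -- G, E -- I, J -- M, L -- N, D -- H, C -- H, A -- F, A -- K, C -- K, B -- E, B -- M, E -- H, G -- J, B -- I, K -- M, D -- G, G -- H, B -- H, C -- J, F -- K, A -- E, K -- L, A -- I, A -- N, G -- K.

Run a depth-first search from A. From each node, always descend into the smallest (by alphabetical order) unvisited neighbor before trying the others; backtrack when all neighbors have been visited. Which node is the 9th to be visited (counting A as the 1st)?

K

Visit A
A → B
B → C
C → D
D → G
G → H
H → E
E → I
I → K
K → F
F → L
L → N
F → M
M → J

Visit order: A, B, C, D, G, H, E, I, K, F, L, N, M, J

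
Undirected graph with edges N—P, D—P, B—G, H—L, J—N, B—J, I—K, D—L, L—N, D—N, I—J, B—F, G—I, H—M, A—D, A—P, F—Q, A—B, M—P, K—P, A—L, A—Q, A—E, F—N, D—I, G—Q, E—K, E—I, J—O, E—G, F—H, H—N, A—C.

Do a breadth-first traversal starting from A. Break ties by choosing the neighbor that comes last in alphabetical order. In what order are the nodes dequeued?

Visit A; enqueue Q, P, L, E, D, C, B → queue [Q, P, L, E, D, C, B]
Visit Q; enqueue G, F → queue [P, L, E, D, C, B, G, F]
Visit P; enqueue N, M, K → queue [L, E, D, C, B, G, F, N, M, K]
Visit L; enqueue H → queue [E, D, C, B, G, F, N, M, K, H]
Visit E; enqueue I → queue [D, C, B, G, F, N, M, K, H, I]
Visit D → queue [C, B, G, F, N, M, K, H, I]
Visit C → queue [B, G, F, N, M, K, H, I]
Visit B; enqueue J → queue [G, F, N, M, K, H, I, J]
Visit G → queue [F, N, M, K, H, I, J]
Visit F → queue [N, M, K, H, I, J]
Visit N → queue [M, K, H, I, J]
Visit M → queue [K, H, I, J]
Visit K → queue [H, I, J]
Visit H → queue [I, J]
Visit I → queue [J]
Visit J; enqueue O → queue [O]
Visit O → queue []

A, Q, P, L, E, D, C, B, G, F, N, M, K, H, I, J, O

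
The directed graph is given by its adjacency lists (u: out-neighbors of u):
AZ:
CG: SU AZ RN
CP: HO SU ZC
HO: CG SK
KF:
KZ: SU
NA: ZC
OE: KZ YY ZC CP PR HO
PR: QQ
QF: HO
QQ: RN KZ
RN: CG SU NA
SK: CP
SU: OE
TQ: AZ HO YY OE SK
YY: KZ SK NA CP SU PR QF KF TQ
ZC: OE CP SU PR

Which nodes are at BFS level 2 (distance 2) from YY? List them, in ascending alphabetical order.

AZ, HO, OE, QQ, ZC

Level 0: YY
Level 1: CP, KF, KZ, NA, PR, QF, SK, SU, TQ
Level 2: AZ, HO, OE, QQ, ZC
Level 3: CG, RN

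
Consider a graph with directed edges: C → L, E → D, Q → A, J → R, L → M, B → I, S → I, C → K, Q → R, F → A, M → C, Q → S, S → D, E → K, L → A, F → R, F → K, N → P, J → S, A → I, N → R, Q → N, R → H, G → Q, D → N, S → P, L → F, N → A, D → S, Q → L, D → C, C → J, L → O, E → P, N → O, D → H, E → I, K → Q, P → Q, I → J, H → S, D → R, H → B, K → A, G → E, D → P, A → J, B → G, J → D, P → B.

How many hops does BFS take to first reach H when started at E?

Level 0: E
Level 1: D, I, K, P
Level 2: A, B, C, H, J, N, Q, R, S
Level 3: G, L, O
Level 4: F, M
H first appears at level 2.

2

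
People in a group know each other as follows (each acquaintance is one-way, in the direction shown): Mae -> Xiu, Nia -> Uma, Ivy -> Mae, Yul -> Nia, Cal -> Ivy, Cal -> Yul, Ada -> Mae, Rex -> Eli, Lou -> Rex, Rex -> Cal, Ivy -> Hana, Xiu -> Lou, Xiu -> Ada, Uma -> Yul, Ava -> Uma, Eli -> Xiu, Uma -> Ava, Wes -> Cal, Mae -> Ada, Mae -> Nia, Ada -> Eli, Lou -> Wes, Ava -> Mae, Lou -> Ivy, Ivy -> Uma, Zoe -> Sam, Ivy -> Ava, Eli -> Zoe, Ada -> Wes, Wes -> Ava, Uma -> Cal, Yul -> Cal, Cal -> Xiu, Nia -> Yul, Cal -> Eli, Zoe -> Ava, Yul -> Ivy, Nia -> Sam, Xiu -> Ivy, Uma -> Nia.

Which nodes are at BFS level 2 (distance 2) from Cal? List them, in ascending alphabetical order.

Ada, Ava, Hana, Lou, Mae, Nia, Uma, Zoe

Level 0: Cal
Level 1: Eli, Ivy, Xiu, Yul
Level 2: Ada, Ava, Hana, Lou, Mae, Nia, Uma, Zoe
Level 3: Rex, Sam, Wes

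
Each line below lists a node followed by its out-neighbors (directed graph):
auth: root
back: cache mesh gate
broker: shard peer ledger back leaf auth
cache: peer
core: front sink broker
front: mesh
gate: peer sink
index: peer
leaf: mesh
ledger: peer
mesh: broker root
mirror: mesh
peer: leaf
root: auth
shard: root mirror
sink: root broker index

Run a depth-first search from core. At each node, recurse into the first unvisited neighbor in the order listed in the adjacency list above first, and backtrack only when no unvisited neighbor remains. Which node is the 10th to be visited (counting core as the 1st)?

leaf

Visit core
core → front
front → mesh
mesh → broker
broker → shard
shard → root
root → auth
shard → mirror
broker → peer
peer → leaf
broker → ledger
broker → back
back → cache
back → gate
gate → sink
sink → index

Visit order: core, front, mesh, broker, shard, root, auth, mirror, peer, leaf, ledger, back, cache, gate, sink, index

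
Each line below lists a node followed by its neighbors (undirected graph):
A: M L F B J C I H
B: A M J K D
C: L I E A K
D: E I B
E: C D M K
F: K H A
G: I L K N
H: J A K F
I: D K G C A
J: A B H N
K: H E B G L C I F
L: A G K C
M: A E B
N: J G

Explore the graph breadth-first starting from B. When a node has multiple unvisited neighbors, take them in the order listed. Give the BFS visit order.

B, A, M, J, K, D, L, F, C, I, H, E, N, G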